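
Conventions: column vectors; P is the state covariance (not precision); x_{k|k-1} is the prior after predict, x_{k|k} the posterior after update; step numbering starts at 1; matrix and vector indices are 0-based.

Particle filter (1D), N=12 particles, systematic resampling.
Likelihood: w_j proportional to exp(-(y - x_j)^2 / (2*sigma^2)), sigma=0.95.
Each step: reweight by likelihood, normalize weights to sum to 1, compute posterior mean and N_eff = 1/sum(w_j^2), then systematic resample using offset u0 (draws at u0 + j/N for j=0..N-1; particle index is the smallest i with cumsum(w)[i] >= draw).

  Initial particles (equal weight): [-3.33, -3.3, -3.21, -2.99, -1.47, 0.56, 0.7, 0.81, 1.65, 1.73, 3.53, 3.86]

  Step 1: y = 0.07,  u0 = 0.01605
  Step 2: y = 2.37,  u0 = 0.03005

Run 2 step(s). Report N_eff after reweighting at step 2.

N_eff = 7.6135

step 1: w=[0.0005, 0.0006, 0.0008, 0.0018, 0.0849, 0.2765, 0.2535, 0.2332, 0.0792, 0.0686, 0.0004, 0.0001]  mean=0.6361  Neff=4.6897  idx=[4, 5, 5, 5, 5, 6, 6, 6, 7, 7, 7, 9]
step 2: w=[0.0001, 0.0568, 0.0568, 0.0568, 0.0568, 0.0744, 0.0744, 0.0744, 0.0906, 0.0906, 0.0906, 0.2779]  mean=0.9841  Neff=7.6135  idx=[1, 2, 4, 5, 6, 7, 8, 9, 10, 11, 11, 11]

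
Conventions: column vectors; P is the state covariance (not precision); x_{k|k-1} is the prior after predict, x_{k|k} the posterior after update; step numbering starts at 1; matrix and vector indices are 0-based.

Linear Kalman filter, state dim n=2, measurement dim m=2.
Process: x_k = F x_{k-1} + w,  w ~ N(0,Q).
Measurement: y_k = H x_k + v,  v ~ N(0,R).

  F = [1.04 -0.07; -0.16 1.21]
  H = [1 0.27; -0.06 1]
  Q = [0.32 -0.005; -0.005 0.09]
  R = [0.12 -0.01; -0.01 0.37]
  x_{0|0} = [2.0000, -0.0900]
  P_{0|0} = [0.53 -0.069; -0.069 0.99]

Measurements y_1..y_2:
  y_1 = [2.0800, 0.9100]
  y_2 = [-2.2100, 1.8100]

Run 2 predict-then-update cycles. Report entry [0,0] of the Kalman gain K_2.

step 1: x^-=[2.0863, -0.4289]  P^-=[0.9081 -0.2646; -0.2646 1.5797]  S=[1.0004 0.1017; 0.1017 1.9848]  K=[0.8572 -0.2047; 0.0805 0.7998]  nu=[0.1095, 1.4641]  x^+=[1.8805, 0.7509]  P^+=[0.1256 -0.0768; -0.0768 0.2905]
step 2: x^-=[1.9031, 0.6077]  P^-=[0.4685 -0.1480; -0.1480 0.5483]  S=[0.5485 -0.0357; -0.0357 0.9377]  K=[0.7709 -0.1585; 0.0388 0.5956]  nu=[-4.2772, 1.3165]  x^+=[-1.6029, 1.2258]  P^+=[0.1102 -0.0597; -0.0597 0.2164]

K[0,0] = 0.7709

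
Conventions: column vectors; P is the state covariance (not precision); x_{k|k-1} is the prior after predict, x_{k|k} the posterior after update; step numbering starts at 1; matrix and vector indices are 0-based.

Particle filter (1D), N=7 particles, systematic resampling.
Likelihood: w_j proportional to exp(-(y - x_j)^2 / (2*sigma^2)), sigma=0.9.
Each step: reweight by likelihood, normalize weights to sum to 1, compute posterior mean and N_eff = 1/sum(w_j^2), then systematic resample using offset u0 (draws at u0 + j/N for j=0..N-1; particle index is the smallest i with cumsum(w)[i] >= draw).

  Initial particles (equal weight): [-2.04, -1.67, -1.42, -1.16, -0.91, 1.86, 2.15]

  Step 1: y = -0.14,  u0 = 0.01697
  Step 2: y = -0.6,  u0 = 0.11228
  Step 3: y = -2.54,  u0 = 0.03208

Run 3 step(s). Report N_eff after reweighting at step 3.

N_eff = 5.7554

step 1: w=[0.0525, 0.1150, 0.1774, 0.2566, 0.3382, 0.0413, 0.0192]  mean=-1.0383  Neff=4.3538  idx=[0, 1, 2, 3, 3, 4, 4]
step 2: w=[0.0560, 0.0994, 0.1330, 0.1660, 0.1660, 0.1898, 0.1898]  mean=-1.1996  Neff=6.3342  idx=[1, 2, 3, 4, 5, 6, 6]
step 3: w=[0.2741, 0.2016, 0.1350, 0.1350, 0.0848, 0.0848, 0.0848]  mean=-1.2886  Neff=5.7554  idx=[0, 0, 1, 1, 2, 4, 5]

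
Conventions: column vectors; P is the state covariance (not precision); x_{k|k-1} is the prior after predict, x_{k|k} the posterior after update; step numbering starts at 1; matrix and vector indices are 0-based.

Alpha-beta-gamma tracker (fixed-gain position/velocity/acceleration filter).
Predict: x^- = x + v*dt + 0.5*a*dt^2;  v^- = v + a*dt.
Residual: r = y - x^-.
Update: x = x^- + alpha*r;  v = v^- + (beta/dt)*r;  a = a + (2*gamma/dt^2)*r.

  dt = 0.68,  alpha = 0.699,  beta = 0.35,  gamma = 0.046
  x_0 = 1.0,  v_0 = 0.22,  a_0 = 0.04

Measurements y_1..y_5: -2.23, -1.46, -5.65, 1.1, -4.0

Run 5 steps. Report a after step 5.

step 1: x_pred=1.1588  r=-3.3888  x^+=-1.2100  v^+=-1.4971  a^+=-0.6343
step 2: x_pred=-2.3746  r=0.9146  x^+=-1.7353  v^+=-1.4576  a^+=-0.4523
step 3: x_pred=-2.8310  r=-2.8190  x^+=-4.8015  v^+=-3.2161  a^+=-1.0131
step 4: x_pred=-7.2227  r=8.3227  x^+=-1.4051  v^+=0.3787  a^+=0.6427
step 5: x_pred=-0.9990  r=-3.0010  x^+=-3.0967  v^+=-0.7289  a^+=0.0457

a_post = 0.0457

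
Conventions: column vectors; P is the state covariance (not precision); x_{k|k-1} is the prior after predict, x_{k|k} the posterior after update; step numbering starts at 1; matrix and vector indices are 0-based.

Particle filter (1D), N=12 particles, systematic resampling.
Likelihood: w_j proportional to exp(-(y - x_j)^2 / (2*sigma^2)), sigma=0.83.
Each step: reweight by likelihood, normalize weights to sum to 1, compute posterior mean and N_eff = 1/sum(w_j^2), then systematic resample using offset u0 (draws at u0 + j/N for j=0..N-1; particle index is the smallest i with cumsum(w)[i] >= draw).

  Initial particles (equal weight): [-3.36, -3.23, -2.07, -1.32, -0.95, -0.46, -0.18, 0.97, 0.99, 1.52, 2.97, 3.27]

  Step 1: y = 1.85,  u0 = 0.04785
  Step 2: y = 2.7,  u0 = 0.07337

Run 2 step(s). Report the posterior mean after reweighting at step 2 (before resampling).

post_mean = 2.3282

step 1: w=[0.0000, 0.0000, 0.0000, 0.0002, 0.0012, 0.0075, 0.0180, 0.2045, 0.2097, 0.3315, 0.1443, 0.0830]  mean=1.6018  Neff=4.4685  idx=[7, 7, 7, 8, 8, 9, 9, 9, 9, 10, 10, 11]
step 2: w=[0.0241, 0.0241, 0.0241, 0.0253, 0.0253, 0.0771, 0.0771, 0.0771, 0.0771, 0.2008, 0.2008, 0.1672]  mean=2.3282  Neff=7.3880  idx=[3, 5, 6, 7, 8, 9, 9, 10, 10, 10, 11, 11]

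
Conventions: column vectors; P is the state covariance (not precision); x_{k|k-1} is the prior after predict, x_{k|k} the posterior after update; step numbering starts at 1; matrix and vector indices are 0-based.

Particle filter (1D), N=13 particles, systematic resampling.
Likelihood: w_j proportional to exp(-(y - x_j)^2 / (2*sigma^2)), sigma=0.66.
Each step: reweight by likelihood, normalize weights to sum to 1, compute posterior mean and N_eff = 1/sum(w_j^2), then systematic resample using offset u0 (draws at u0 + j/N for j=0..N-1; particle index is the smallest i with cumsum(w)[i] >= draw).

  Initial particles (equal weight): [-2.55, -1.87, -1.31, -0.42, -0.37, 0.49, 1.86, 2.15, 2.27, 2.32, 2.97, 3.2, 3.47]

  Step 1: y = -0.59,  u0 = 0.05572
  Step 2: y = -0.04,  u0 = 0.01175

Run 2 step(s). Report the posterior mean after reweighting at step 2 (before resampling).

post_mean = -0.3558

step 1: w=[0.0042, 0.0527, 0.1906, 0.3344, 0.3270, 0.0906, 0.0004, 0.0001, 0.0000, 0.0000, 0.0000, 0.0000, 0.0000]  mean=-0.5752  Neff=3.7583  idx=[1, 2, 2, 3, 3, 3, 3, 4, 4, 4, 4, 4, 5]
step 2: w=[0.0024, 0.0177, 0.0177, 0.0956, 0.0956, 0.0956, 0.0956, 0.0996, 0.0996, 0.0996, 0.0996, 0.0996, 0.0817]  mean=-0.3558  Neff=10.6982  idx=[1, 3, 4, 5, 5, 6, 7, 8, 9, 9, 10, 11, 12]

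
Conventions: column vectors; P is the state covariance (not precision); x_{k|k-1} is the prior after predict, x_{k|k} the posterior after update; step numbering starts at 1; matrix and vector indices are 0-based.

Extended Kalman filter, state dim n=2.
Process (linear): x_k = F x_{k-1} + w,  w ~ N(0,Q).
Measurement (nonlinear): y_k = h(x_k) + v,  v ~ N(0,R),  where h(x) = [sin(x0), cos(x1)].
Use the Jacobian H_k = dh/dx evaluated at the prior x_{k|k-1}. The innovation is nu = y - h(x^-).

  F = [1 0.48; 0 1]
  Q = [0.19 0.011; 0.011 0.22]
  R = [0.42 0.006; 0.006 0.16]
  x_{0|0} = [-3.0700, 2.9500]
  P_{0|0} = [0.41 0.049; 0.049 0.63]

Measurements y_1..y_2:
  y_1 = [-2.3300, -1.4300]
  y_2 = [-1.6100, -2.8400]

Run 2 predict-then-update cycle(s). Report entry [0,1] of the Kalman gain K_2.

K[0,1] = 0.1773

step 1: x^-=[-1.6540, 2.9500]  P^-=[0.7922 0.3624; 0.3624 0.8500]  H_jac=[-0.0831 0.0000; 0.0000 -0.1904]  S=[0.4255 0.0117; 0.0117 0.1908]  K=[-0.1450 -0.3527; -0.0475 -0.8453]  nu=[-1.3335, -0.4483]  x^+=[-1.3025, 3.3923]  P^+=[0.7583 0.3009; 0.3009 0.7118]
step 2: x^-=[0.3258, 3.3923]  P^-=[1.4012 0.6536; 0.6536 0.9318]  H_jac=[0.9474 0.0000; 0.0000 0.2480]  S=[1.6777 0.1596; 0.1596 0.2173]  K=[0.7744 0.1773; 0.2880 0.8519]  nu=[-1.9300, -1.8713]  x^+=[-1.5006, 1.2422]  P^+=[0.3444 0.1331; 0.1331 0.5565]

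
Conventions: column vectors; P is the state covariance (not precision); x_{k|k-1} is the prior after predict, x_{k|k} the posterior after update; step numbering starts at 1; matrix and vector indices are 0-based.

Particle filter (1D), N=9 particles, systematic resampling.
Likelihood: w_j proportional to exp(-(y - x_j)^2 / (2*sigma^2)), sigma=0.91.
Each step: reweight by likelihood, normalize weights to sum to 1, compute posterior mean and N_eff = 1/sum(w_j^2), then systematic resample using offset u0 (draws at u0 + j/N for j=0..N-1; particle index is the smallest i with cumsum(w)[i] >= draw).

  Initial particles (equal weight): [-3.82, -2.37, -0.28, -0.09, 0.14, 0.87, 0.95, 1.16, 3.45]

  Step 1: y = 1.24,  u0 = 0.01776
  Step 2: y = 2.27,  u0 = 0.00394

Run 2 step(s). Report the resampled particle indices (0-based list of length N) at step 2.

step 1: w=[0.0000, 0.0001, 0.0621, 0.0861, 0.1206, 0.2306, 0.2380, 0.2495, 0.0131]  mean=0.7529  Neff=5.0500  idx=[2, 3, 4, 5, 5, 6, 6, 7, 7]
step 2: w=[0.0083, 0.0146, 0.0271, 0.1286, 0.1286, 0.1467, 0.1467, 0.1997, 0.1997]  mean=0.9660  Neff=6.3740  idx=[0, 3, 4, 5, 5, 6, 7, 7, 8]

resampled_idx = [0, 3, 4, 5, 5, 6, 7, 7, 8]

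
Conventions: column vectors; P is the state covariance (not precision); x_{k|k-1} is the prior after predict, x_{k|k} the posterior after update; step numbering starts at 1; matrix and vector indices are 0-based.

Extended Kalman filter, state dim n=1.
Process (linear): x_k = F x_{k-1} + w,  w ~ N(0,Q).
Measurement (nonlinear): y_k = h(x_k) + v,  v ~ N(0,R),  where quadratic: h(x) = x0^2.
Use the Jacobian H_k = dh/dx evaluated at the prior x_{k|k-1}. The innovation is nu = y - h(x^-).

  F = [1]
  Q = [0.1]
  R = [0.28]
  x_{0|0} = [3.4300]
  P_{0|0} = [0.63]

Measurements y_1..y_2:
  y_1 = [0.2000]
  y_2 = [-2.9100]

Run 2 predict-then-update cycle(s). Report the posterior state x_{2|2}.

step 1: x^-=[3.4300]  P^-=[0.7300]  H_jac=[6.8600]  S=[34.6335]  K=[0.1446]  nu=[-11.5649]  x^+=[1.7578]  P^+=[0.0059]
step 2: x^-=[1.7578]  P^-=[0.1059]  H_jac=[3.5156]  S=[1.5889]  K=[0.2343]  nu=[-5.9998]  x^+=[0.3519]  P^+=[0.0187]

x_post = [0.3519]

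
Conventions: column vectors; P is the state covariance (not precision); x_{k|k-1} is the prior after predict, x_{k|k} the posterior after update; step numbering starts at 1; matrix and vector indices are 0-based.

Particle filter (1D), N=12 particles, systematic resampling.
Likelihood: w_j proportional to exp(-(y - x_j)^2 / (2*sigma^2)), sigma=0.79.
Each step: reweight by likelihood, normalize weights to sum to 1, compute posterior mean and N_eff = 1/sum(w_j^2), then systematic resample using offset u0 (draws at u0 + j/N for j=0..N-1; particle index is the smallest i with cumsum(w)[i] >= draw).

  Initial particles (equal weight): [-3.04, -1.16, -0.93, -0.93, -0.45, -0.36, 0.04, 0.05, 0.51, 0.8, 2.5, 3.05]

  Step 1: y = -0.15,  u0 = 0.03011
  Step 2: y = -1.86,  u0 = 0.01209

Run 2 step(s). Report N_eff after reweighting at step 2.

step 1: w=[0.0002, 0.0659, 0.0917, 0.0917, 0.1388, 0.1440, 0.1450, 0.1445, 0.1053, 0.0724, 0.0005, 0.0000]  mean=-0.2357  Neff=8.3759  idx=[1, 2, 3, 4, 4, 5, 5, 6, 7, 7, 8, 9]
step 2: w=[0.2608, 0.1931, 0.1931, 0.0785, 0.0785, 0.0637, 0.0637, 0.0214, 0.0208, 0.0208, 0.0043, 0.0013]  mean=-0.7720  Neff=6.0834  idx=[0, 0, 0, 1, 1, 1, 2, 2, 3, 4, 5, 6]

N_eff = 6.0834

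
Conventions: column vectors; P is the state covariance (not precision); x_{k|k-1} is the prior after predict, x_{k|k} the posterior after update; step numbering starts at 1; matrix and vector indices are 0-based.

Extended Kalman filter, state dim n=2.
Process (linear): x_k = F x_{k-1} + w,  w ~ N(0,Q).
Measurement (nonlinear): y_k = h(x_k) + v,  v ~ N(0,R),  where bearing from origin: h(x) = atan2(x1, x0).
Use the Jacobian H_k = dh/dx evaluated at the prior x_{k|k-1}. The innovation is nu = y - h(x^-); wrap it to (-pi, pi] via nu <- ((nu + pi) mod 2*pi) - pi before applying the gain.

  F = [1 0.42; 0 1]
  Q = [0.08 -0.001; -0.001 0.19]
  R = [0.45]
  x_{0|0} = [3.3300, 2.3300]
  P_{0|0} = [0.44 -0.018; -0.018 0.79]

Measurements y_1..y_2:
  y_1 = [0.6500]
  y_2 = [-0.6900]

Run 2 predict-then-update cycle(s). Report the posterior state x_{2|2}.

step 1: x^-=[4.3086, 2.3300]  P^-=[0.6442 0.3128; 0.3128 0.9800]  H_jac=[-0.0971 0.1796]  S=[0.4768]  K=[-0.0134; 0.3054]  nu=[0.1543]  x^+=[4.3065, 2.3771]  P^+=[0.6442 0.3148; 0.3148 0.9355]
step 2: x^-=[5.3049, 2.3771]  P^-=[1.1536 0.7067; 0.7067 1.1255]  H_jac=[-0.0703 0.1570]  S=[0.4678]  K=[0.0637; 0.2714]  nu=[-1.1113]  x^+=[5.2342, 2.0755]  P^+=[1.1517 0.6986; 0.6986 1.0911]

x_post = [5.2342, 2.0755]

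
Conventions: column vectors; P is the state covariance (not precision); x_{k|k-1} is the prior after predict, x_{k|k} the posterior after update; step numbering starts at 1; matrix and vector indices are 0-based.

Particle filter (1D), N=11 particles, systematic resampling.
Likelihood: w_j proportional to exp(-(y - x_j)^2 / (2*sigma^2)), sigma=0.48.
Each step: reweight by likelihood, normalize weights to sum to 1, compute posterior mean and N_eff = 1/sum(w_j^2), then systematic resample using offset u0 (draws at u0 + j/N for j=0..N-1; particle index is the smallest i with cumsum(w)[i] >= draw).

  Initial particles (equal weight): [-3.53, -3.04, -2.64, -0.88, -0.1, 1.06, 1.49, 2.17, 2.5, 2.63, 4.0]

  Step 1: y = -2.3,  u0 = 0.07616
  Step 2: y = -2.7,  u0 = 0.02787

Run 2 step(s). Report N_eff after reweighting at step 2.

step 1: w=[0.0331, 0.2690, 0.6868, 0.0111, 0.0000, 0.0000, 0.0000, 0.0000, 0.0000, 0.0000, 0.0000]  mean=-2.7574  Neff=1.8340  idx=[1, 1, 1, 2, 2, 2, 2, 2, 2, 2, 2]
step 2: w=[0.0758, 0.0758, 0.0758, 0.0966, 0.0966, 0.0966, 0.0966, 0.0966, 0.0966, 0.0966, 0.0966]  mean=-2.7309  Neff=10.8865  idx=[0, 1, 2, 3, 4, 5, 6, 7, 8, 9, 10]

N_eff = 10.8865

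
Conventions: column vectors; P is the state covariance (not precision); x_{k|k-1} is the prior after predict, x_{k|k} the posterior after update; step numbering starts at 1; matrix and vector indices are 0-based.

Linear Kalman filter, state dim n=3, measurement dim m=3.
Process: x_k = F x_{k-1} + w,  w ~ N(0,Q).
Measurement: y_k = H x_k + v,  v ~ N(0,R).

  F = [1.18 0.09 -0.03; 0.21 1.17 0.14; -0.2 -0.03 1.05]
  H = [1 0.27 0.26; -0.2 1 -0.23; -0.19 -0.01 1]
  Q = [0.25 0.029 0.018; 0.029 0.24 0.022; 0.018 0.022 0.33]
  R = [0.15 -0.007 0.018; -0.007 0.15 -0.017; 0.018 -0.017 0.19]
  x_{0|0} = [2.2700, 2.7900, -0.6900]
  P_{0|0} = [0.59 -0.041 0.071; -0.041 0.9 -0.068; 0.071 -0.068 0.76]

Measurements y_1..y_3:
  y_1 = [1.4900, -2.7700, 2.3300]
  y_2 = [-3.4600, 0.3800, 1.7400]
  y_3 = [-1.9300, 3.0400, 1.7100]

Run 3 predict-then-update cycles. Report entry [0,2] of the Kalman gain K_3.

step 1: x^-=[2.9504, 3.6444, -1.2622]  P^-=[1.0661 0.2222 -0.0635; 0.2222 1.4747 0.0176; -0.0635 0.0176 1.1663]  S=[1.4919 0.3398 0.0454; 0.3398 1.6262 -0.2737; 0.0454 -0.2737 1.4195]  K=[0.7956 -0.1941 -0.2519; 0.2207 0.8527 0.1296; 0.1480 -0.0396 0.8176]  nu=[-2.1162, -6.1146, 4.1892]  x^+=[1.3985, -1.4937, 2.0920]  P^+=[0.1203 -0.0081 -0.0075; -0.0081 0.1257 0.0138; -0.0075 0.0138 0.1574]
step 2: x^-=[1.4531, -1.1610, 1.9617]  P^-=[0.4174 0.0586 -0.0232; 0.0586 0.4206 0.0531; -0.0232 0.0531 0.5106]  S=[0.6596 0.0650 0.0589; 0.0650 0.5643 -0.0769; 0.0589 -0.0769 0.7237]  K=[0.6806 -0.1421 -0.2129; 0.2037 0.6944 0.1094; 0.1280 -0.0254 0.6978]  nu=[-5.1097, 2.2829, 0.0427]  x^+=[-2.3583, -0.6121, 1.2793]  P^+=[0.1019 -0.0036 -0.0065; -0.0036 0.1031 0.0130; -0.0065 0.0130 0.1342]
step 3: x^-=[-2.8763, -1.0323, 1.8333]  P^-=[0.3925 0.0582 -0.0172; 0.0582 0.3905 0.0494; -0.0172 0.0494 0.4840]  S=[0.6331 0.0607 0.0615; 0.0607 0.5342 -0.0761; 0.0615 -0.0761 0.6940]  K=[0.6709 -0.1363 -0.2075; 0.2033 0.6799 0.1061; 0.1284 -0.0263 0.6872]  nu=[0.7483, 3.9187, -0.6801]  x^+=[-2.7672, 1.7120, 1.3592]  P^+=[0.1002 -0.0030 -0.0060; -0.0030 0.1011 0.0127; -0.0060 0.0127 0.1323]

K[0,2] = -0.2075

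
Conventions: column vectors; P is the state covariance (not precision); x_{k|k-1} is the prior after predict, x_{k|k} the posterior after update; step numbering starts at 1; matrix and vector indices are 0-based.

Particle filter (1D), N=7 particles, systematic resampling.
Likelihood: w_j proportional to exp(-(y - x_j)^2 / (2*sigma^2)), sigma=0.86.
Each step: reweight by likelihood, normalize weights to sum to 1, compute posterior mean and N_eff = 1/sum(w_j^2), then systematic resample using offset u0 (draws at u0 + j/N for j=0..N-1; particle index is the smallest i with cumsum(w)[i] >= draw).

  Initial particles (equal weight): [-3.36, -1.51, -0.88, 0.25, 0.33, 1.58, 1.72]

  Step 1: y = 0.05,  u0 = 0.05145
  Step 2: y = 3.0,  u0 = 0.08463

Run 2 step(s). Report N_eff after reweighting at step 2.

step 1: w=[0.0001, 0.0637, 0.1839, 0.3213, 0.3130, 0.0678, 0.0501]  mean=0.1185  Neff=4.0615  idx=[1, 2, 3, 3, 4, 4, 5]
step 2: w=[0.0000, 0.0001, 0.0212, 0.0212, 0.0284, 0.0284, 0.9006]  mean=1.4522  Neff=1.2290  idx=[5, 6, 6, 6, 6, 6, 6]

N_eff = 1.2290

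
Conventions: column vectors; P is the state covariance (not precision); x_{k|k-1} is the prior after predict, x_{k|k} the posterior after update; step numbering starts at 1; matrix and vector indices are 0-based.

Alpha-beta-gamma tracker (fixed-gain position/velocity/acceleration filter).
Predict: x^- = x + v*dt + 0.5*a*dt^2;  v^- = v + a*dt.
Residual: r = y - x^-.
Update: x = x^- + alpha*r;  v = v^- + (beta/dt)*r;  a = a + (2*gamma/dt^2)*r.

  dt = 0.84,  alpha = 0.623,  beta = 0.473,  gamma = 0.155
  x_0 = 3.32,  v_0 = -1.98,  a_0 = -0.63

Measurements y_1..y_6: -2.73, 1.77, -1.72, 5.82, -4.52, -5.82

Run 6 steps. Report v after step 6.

step 1: x_pred=1.4345  r=-4.1645  x^+=-1.1600  v^+=-4.8542  a^+=-2.4597
step 2: x_pred=-6.1053  r=7.8753  x^+=-1.1990  v^+=-2.4858  a^+=1.0003
step 3: x_pred=-2.9342  r=1.2142  x^+=-2.1777  v^+=-0.9619  a^+=1.5337
step 4: x_pred=-2.4446  r=8.2646  x^+=2.7042  v^+=4.9802  a^+=5.1647
step 5: x_pred=8.7097  r=-13.2297  x^+=0.4676  v^+=1.8690  a^+=-0.6477
step 6: x_pred=1.8091  r=-7.6291  x^+=-2.9438  v^+=-2.9709  a^+=-3.9994

v_post = -2.9709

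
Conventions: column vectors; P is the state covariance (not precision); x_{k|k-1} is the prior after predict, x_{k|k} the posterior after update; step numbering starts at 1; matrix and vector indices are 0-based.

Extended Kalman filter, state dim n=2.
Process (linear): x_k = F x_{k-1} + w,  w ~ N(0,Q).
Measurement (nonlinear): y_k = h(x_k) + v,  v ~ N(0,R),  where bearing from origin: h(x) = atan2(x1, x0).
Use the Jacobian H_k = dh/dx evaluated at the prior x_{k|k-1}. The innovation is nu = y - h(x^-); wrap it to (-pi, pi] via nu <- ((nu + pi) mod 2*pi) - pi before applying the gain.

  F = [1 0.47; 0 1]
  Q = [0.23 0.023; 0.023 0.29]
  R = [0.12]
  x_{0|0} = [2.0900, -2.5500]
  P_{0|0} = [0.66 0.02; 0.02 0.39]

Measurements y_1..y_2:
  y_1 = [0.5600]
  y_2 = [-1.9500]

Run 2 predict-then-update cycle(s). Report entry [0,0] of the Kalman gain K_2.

step 1: x^-=[0.8915, -2.5500]  P^-=[0.9950 0.2263; 0.2263 0.6800]  H_jac=[0.3494 0.1222]  S=[0.2710]  K=[1.3851; 0.5984]  nu=[1.7945]  x^+=[3.3771, -1.4761]  P^+=[0.4751 0.0017; 0.0017 0.5830]
step 2: x^-=[2.6833, -1.4761]  P^-=[0.8354 0.2987; 0.2987 0.8730]  H_jac=[0.1574 0.2861]  S=[0.2390]  K=[0.9075; 1.2414]  nu=[-1.4471]  x^+=[1.3701, -3.2726]  P^+=[0.6386 0.0294; 0.0294 0.5046]

K[0,0] = 0.9075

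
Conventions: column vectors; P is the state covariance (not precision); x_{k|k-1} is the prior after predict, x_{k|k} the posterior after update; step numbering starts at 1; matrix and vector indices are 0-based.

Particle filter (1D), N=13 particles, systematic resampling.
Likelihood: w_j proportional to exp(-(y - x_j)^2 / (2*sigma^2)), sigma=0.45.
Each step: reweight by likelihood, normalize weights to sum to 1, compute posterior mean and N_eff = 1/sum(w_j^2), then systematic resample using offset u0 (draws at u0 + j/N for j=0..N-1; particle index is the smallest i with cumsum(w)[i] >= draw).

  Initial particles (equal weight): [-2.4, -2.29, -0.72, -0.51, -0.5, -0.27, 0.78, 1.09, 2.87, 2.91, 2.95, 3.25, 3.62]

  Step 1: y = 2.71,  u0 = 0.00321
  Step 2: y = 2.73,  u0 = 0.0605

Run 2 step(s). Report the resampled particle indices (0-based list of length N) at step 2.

step 1: w=[0.0000, 0.0000, 0.0000, 0.0000, 0.0000, 0.0000, 0.0000, 0.0005, 0.2819, 0.2721, 0.2605, 0.1462, 0.0389]  mean=2.9855  Neff=4.0945  idx=[8, 8, 8, 8, 9, 9, 9, 9, 10, 10, 10, 11, 11]
step 2: w=[0.0851, 0.0851, 0.0851, 0.0851, 0.0825, 0.0825, 0.0825, 0.0825, 0.0793, 0.0793, 0.0793, 0.0458, 0.0458]  mean=2.9371  Neff=12.6156  idx=[0, 1, 2, 3, 4, 5, 6, 7, 8, 9, 10, 10, 12]

resampled_idx = [0, 1, 2, 3, 4, 5, 6, 7, 8, 9, 10, 10, 12]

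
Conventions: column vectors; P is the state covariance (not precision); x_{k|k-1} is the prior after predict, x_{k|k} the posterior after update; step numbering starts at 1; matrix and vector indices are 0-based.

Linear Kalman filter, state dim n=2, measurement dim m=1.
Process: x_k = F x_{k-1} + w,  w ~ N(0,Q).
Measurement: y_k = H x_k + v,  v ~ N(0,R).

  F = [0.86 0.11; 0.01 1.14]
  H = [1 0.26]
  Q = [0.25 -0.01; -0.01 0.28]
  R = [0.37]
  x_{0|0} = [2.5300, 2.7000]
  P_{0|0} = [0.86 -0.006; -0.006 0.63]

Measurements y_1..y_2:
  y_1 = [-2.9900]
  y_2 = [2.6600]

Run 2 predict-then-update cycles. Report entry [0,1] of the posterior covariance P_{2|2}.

P_post[0,1] = -0.2212

step 1: x^-=[2.4728, 3.1033]  P^-=[0.8925 0.0705; 0.0705 1.0987]  S=[1.3735]  K=[0.6632; 0.2593]  nu=[-6.2697]  x^+=[-1.6852, 1.4775]  P^+=[0.2885 -0.1657; -0.1657 1.0063]
step 2: x^-=[-1.2867, 1.6674]  P^-=[0.4442 -0.0440; -0.0440 1.5841]  S=[0.8984]  K=[0.4817; 0.4095]  nu=[3.5132]  x^+=[0.4055, 3.1061]  P^+=[0.2357 -0.2212; -0.2212 1.4334]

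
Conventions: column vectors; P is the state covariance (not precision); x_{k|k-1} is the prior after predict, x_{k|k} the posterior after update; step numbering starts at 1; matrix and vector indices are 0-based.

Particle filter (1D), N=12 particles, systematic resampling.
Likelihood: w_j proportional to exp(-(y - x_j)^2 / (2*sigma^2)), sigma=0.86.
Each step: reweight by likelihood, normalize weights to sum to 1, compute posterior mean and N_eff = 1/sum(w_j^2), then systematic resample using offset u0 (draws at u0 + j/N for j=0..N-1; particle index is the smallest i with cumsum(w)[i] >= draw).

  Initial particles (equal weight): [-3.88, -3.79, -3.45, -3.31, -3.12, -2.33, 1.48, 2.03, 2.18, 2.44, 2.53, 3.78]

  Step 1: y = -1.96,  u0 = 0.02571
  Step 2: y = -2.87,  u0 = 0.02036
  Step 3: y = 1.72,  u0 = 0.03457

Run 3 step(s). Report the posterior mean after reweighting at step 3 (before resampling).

post_mean = -2.3350

step 1: w=[0.0410, 0.0516, 0.1106, 0.1447, 0.1997, 0.4522, 0.0002, 0.0000, 0.0000, 0.0000, 0.0000, 0.0000]  mean=-2.8916  Neff=3.5475  idx=[0, 2, 2, 3, 4, 4, 4, 5, 5, 5, 5, 5]
step 2: w=[0.0504, 0.0800, 0.0800, 0.0881, 0.0963, 0.0963, 0.0963, 0.0825, 0.0825, 0.0825, 0.0825, 0.0825]  mean=-2.9020  Neff=11.7687  idx=[0, 1, 2, 3, 4, 5, 6, 7, 8, 9, 10, 11]
step 3: w=[0.0000, 0.0002, 0.0002, 0.0005, 0.0017, 0.0017, 0.0017, 0.1988, 0.1988, 0.1988, 0.1988, 0.1988]  mean=-2.3350  Neff=5.0606  idx=[7, 7, 7, 8, 8, 9, 9, 10, 10, 10, 11, 11]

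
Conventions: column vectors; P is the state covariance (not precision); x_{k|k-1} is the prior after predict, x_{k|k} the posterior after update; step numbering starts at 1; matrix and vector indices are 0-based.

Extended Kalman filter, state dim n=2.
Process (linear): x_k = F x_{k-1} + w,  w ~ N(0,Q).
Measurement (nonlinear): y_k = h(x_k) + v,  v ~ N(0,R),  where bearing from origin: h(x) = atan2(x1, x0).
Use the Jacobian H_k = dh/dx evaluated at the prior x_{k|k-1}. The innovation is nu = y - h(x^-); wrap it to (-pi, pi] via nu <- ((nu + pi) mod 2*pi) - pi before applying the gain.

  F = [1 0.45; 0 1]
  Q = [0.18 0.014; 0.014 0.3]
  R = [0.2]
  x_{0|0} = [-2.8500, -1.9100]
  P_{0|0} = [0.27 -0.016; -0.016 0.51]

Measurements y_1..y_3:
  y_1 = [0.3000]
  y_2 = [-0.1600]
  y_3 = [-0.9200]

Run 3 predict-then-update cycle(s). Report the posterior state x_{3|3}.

x_post = [-6.8899, -5.1132]

step 1: x^-=[-3.7095, -1.9100]  P^-=[0.5389 0.2275; 0.2275 0.8100]  H_jac=[0.1097 -0.2131]  S=[0.2326]  K=[0.0458; -0.6347]  nu=[2.9661]  x^+=[-3.5738, -3.7925]  P^+=[0.5384 0.2343; 0.2343 0.7163]
step 2: x^-=[-5.2804, -3.7925]  P^-=[1.0743 0.5706; 0.5706 1.0163]  H_jac=[0.0897 -0.1249]  S=[0.2117]  K=[0.1186; -0.3579]  nu=[2.3587]  x^+=[-5.0006, -4.6366]  P^+=[1.0713 0.5796; 0.5796 0.9892]
step 3: x^-=[-7.0871, -4.6366]  P^-=[1.9732 1.0387; 1.0387 1.2892]  H_jac=[0.0646 -0.0988]  S=[0.2076]  K=[0.1201; -0.2902]  nu=[1.6422]  x^+=[-6.8899, -5.1132]  P^+=[1.9702 1.0459; 1.0459 1.2717]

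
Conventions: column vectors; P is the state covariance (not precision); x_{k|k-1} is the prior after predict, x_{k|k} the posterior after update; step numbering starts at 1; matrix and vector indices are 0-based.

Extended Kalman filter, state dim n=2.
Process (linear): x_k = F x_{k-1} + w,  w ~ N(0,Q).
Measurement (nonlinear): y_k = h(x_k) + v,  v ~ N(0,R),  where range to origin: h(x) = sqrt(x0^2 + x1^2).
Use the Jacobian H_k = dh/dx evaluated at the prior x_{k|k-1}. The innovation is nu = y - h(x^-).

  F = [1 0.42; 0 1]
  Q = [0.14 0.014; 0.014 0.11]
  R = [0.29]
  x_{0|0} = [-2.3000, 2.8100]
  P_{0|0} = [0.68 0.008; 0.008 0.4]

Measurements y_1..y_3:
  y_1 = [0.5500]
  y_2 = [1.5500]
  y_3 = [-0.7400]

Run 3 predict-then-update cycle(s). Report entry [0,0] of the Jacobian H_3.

H_jac[0,0] = 0.4317

step 1: x^-=[-1.1198, 2.8100]  P^-=[0.8973 0.1900; 0.1900 0.5100]  H_jac=[-0.3702 0.9290]  S=[0.7224]  K=[-0.2155; 0.5585]  nu=[-2.4749]  x^+=[-0.5865, 1.4279]  P^+=[0.8637 0.2769; 0.2769 0.2847]
step 2: x^-=[0.0132, 1.4279]  P^-=[1.2866 0.4105; 0.4105 0.3947]  H_jac=[0.0092 1.0000]  S=[0.6924]  K=[0.6101; 0.5755]  nu=[0.1221]  x^+=[0.0877, 1.4981]  P^+=[1.0289 0.1674; 0.1674 0.1654]
step 3: x^-=[0.7169, 1.4981]  P^-=[1.3387 0.2509; 0.2509 0.2754]  H_jac=[0.4317 0.9020]  S=[0.9588]  K=[0.8387; 0.3720]  nu=[-2.4008]  x^+=[-1.2966, 0.6051]  P^+=[0.6643 -0.0483; -0.0483 0.1427]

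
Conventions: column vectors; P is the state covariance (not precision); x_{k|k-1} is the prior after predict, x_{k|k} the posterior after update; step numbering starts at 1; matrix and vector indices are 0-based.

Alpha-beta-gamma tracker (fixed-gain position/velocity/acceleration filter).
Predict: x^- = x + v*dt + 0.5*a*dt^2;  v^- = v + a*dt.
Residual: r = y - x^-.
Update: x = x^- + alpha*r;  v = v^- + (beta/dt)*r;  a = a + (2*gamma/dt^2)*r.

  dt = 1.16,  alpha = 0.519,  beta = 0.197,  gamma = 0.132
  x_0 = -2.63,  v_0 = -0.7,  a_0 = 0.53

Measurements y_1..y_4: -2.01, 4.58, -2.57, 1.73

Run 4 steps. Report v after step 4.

step 1: x_pred=-3.0854  r=1.0754  x^+=-2.5273  v^+=0.0974  a^+=0.7410
step 2: x_pred=-1.9157  r=6.4957  x^+=1.4556  v^+=2.0601  a^+=2.0154
step 3: x_pred=5.2013  r=-7.7713  x^+=1.1680  v^+=3.0782  a^+=0.4907
step 4: x_pred=5.0689  r=-3.3389  x^+=3.3360  v^+=3.0804  a^+=-0.1643

v_post = 3.0804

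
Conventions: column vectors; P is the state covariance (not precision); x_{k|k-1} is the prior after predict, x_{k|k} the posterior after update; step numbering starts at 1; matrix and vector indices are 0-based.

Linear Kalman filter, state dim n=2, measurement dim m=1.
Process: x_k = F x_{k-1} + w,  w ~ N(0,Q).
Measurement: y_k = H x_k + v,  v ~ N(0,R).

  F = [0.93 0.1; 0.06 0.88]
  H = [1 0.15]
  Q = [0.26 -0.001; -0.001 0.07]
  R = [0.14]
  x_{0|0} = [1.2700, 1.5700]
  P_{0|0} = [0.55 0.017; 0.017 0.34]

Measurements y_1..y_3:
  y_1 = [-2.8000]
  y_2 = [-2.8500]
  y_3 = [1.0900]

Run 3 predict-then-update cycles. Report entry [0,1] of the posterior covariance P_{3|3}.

P_post[0,1] = -0.0303

step 1: x^-=[1.3381, 1.4578]  P^-=[0.7423 0.0736; 0.0736 0.3371]  S=[0.9119]  K=[0.8261; 0.1362]  nu=[-4.3568]  x^+=[-2.2608, 0.8645]  P^+=[0.1200 -0.0290; -0.0290 0.3202]
step 2: x^-=[-2.0161, 0.6251]  P^-=[0.3616 0.0100; 0.0100 0.3153]  S=[0.5117]  K=[0.7096; 0.1120]  nu=[-0.9277]  x^+=[-2.6744, 0.5212]  P^+=[0.1039 -0.0307; -0.0307 0.3089]
step 3: x^-=[-2.4350, 0.2982]  P^-=[0.3473 0.0067; 0.0067 0.3063]  S=[0.4962]  K=[0.7019; 0.1061]  nu=[3.4803]  x^+=[0.0079, 0.6676]  P^+=[0.1028 -0.0303; -0.0303 0.3008]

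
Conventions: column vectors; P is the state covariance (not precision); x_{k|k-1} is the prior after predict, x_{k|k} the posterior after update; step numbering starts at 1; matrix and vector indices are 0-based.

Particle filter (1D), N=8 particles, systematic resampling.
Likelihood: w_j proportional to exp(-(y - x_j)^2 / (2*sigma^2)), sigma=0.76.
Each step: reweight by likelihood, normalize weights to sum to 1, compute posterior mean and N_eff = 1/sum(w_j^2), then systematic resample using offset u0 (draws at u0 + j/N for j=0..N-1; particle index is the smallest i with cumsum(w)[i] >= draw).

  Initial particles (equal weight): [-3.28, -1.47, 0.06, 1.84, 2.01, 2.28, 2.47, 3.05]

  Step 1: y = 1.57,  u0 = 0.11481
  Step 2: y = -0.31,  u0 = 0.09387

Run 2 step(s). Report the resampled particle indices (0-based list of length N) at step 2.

resampled_idx = [0, 0, 1, 1, 2, 2, 3, 5]

step 1: w=[0.0000, 0.0001, 0.0432, 0.2919, 0.2629, 0.2010, 0.1542, 0.0467]  mean=2.0495  Neff=4.4933  idx=[3, 3, 4, 4, 5, 5, 6, 7]
step 2: w=[0.2910, 0.2910, 0.1508, 0.1508, 0.0479, 0.0479, 0.0198, 0.0009]  mean=1.9469  Neff=4.5487  idx=[0, 0, 1, 1, 2, 2, 3, 5]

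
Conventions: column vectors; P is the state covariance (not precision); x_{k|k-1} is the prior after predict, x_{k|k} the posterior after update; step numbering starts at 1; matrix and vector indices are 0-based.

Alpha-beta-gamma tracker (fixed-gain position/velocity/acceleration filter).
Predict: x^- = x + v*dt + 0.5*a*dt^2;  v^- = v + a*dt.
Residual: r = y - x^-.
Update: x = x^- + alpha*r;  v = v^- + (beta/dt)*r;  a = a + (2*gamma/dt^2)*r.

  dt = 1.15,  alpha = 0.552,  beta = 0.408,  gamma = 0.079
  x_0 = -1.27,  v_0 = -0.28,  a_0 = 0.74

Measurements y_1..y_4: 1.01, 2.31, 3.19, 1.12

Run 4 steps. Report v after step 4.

step 1: x_pred=-1.1027  r=2.1127  x^+=0.0635  v^+=1.3205  a^+=0.9924
step 2: x_pred=2.2384  r=0.0716  x^+=2.2779  v^+=2.4872  a^+=1.0010
step 3: x_pred=5.8001  r=-2.6101  x^+=4.3593  v^+=2.7123  a^+=0.6891
step 4: x_pred=7.9342  r=-6.8142  x^+=4.1727  v^+=1.0873  a^+=-0.1250

v_post = 1.0873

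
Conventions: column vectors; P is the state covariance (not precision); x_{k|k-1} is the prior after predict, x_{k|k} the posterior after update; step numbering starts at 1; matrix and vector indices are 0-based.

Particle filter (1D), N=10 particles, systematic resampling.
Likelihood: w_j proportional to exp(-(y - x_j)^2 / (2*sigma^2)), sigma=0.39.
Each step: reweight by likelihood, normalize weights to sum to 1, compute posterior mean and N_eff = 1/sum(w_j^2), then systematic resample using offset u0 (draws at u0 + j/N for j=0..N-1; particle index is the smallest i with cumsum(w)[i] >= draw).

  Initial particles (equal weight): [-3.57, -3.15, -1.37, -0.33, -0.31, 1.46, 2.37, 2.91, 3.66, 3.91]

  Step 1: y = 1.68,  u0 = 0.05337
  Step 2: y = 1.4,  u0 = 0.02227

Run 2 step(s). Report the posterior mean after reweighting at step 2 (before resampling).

post_mean = 1.4703

step 1: w=[0.0000, 0.0000, 0.0000, 0.0000, 0.0000, 0.7979, 0.1956, 0.0065, 0.0000, 0.0000]  mean=1.6474  Neff=1.4815  idx=[5, 5, 5, 5, 5, 5, 5, 5, 6, 6]
step 2: w=[0.1236, 0.1236, 0.1236, 0.1236, 0.1236, 0.1236, 0.1236, 0.1236, 0.0057, 0.0057]  mean=1.4703  Neff=8.1804  idx=[0, 0, 1, 2, 3, 4, 5, 5, 6, 7]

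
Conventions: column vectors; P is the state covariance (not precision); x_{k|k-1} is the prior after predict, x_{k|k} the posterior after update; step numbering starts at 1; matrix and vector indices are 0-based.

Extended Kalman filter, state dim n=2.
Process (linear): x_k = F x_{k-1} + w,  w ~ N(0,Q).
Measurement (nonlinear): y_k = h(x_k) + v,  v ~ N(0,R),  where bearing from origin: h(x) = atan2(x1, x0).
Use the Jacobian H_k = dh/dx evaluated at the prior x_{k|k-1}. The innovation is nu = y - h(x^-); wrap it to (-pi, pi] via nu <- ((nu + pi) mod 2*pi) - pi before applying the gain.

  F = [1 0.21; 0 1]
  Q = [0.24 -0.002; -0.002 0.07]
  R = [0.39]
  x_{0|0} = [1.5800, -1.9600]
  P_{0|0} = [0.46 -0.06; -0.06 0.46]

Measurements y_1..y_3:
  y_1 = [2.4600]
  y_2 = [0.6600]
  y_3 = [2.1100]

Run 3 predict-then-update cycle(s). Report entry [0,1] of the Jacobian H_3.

H_jac[0,1] = -0.0049

step 1: x^-=[1.1684, -1.9600]  P^-=[0.6951 0.0346; 0.0346 0.5300]  H_jac=[0.3764 0.2244]  S=[0.5210]  K=[0.5171; 0.2533]  nu=[-2.7900]  x^+=[-0.2743, -2.6666]  P^+=[0.5558 -0.0336; -0.0336 0.4966]
step 2: x^-=[-0.8342, -2.6666]  P^-=[0.8035 0.0686; 0.0686 0.5666]  H_jac=[0.3416 -0.1069]  S=[0.4852]  K=[0.5506; -0.0765]  nu=[2.5340]  x^+=[0.5609, -2.8603]  P^+=[0.6565 0.0891; 0.0891 0.5637]
step 3: x^-=[-0.0398, -2.8603]  P^-=[0.9587 0.2055; 0.2055 0.6337]  H_jac=[0.3495 -0.0049]  S=[0.5065]  K=[0.6597; 0.1357]  nu=[-2.5885]  x^+=[-1.7475, -3.2116]  P^+=[0.7383 0.1601; 0.1601 0.6244]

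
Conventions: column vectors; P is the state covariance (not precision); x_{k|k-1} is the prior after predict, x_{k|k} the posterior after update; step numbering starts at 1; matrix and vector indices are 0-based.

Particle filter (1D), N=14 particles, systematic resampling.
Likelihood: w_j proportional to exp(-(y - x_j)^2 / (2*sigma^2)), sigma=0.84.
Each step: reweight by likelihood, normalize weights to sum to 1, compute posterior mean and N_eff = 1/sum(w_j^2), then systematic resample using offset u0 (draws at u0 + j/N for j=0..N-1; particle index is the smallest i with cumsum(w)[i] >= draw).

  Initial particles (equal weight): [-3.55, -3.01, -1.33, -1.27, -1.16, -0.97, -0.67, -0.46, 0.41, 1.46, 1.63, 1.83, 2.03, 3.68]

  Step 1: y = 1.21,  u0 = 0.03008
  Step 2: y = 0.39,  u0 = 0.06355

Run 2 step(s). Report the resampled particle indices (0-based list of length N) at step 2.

step 1: w=[0.0000, 0.0000, 0.0025, 0.0031, 0.0045, 0.0083, 0.0196, 0.0333, 0.1525, 0.2296, 0.2118, 0.1828, 0.1490, 0.0032]  mean=1.3427  Neff=5.6171  idx=[6, 8, 8, 9, 9, 9, 10, 10, 10, 11, 11, 11, 12, 12]
step 2: w=[0.0780, 0.1730, 0.1730, 0.0769, 0.0769, 0.0769, 0.0582, 0.0582, 0.0582, 0.0398, 0.0398, 0.0398, 0.0257, 0.0257]  mean=1.0338  Neff=10.0118  idx=[0, 1, 1, 2, 2, 2, 3, 4, 5, 6, 8, 9, 11, 13]

resampled_idx = [0, 1, 1, 2, 2, 2, 3, 4, 5, 6, 8, 9, 11, 13]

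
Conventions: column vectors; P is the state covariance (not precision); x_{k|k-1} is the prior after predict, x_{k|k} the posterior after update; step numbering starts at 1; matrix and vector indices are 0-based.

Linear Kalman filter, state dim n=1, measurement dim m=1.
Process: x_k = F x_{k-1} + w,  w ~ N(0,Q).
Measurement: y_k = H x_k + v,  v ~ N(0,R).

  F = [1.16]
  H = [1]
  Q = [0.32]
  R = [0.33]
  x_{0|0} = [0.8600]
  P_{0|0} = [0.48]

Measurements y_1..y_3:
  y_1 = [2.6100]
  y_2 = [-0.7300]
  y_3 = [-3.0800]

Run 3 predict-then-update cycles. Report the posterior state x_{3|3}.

x_post = [-1.8526]

step 1: x^-=[0.9976]  P^-=[0.9659]  S=[1.2959]  K=[0.7453]  nu=[1.6124]  x^+=[2.1994]  P^+=[0.2460]
step 2: x^-=[2.5513]  P^-=[0.6510]  S=[0.9810]  K=[0.6636]  nu=[-3.2813]  x^+=[0.3738]  P^+=[0.2190]
step 3: x^-=[0.4336]  P^-=[0.6147]  S=[0.9447]  K=[0.6507]  nu=[-3.5136]  x^+=[-1.8526]  P^+=[0.2147]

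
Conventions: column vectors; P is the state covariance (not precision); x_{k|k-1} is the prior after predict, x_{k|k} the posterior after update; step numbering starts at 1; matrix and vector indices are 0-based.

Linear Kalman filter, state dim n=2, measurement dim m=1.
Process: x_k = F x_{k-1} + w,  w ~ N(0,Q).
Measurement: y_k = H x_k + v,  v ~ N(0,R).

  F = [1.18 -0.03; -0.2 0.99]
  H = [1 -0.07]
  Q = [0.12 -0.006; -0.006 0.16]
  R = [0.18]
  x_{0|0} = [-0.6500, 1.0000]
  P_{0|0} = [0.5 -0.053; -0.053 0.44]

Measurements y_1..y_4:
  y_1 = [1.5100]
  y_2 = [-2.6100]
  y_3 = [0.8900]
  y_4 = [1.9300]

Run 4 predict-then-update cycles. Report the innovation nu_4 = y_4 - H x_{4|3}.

innov = [1.9756]

step 1: x^-=[-0.7970, 1.1200]  P^-=[0.8203 -0.1993; -0.1993 0.6322]  S=[1.0313]  K=[0.8089; -0.2362]  nu=[2.3854]  x^+=[1.1326, 0.5567]  P^+=[0.1454 -0.0023; -0.0023 0.5747]
step 2: x^-=[1.3198, 0.3246]  P^-=[0.3232 -0.0601; -0.0601 0.7300]  S=[0.5152]  K=[0.6355; -0.2158]  nu=[-3.9071]  x^+=[-1.1632, 1.1677]  P^+=[0.1151 0.0106; 0.0106 0.7060]
step 3: x^-=[-1.4076, 1.3886]  P^-=[0.2802 -0.0417; -0.0417 0.8524]  S=[0.4702]  K=[0.6021; -0.2156]  nu=[2.3948]  x^+=[0.0343, 0.8723]  P^+=[0.1097 0.0193; 0.0193 0.8305]
step 4: x^-=[0.0143, 0.8567]  P^-=[0.2722 -0.0339; -0.0339 0.9707]  S=[0.4617]  K=[0.5947; -0.2206]  nu=[1.9756]  x^+=[1.1892, 0.4210]  P^+=[0.1089 0.0267; 0.0267 0.9483]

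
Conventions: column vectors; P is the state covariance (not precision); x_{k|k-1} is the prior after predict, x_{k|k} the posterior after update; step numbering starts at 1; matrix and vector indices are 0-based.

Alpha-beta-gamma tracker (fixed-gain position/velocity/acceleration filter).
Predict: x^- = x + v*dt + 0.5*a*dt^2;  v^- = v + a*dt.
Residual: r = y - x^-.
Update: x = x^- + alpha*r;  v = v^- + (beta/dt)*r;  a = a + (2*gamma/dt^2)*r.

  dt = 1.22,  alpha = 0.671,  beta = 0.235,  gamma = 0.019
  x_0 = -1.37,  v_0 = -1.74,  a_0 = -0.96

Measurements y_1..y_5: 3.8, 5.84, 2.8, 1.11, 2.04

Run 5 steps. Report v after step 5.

v_post = -1.8950

step 1: x_pred=-4.2072  r=8.0072  x^+=1.1656  v^+=-1.3688  a^+=-0.7556
step 2: x_pred=-1.0666  r=6.9066  x^+=3.5677  v^+=-0.9602  a^+=-0.5792
step 3: x_pred=1.9652  r=0.8348  x^+=2.5253  v^+=-1.5061  a^+=-0.5579
step 4: x_pred=0.2727  r=0.8373  x^+=0.8345  v^+=-2.0255  a^+=-0.5365
step 5: x_pred=-2.0359  r=4.0759  x^+=0.6990  v^+=-1.8950  a^+=-0.4325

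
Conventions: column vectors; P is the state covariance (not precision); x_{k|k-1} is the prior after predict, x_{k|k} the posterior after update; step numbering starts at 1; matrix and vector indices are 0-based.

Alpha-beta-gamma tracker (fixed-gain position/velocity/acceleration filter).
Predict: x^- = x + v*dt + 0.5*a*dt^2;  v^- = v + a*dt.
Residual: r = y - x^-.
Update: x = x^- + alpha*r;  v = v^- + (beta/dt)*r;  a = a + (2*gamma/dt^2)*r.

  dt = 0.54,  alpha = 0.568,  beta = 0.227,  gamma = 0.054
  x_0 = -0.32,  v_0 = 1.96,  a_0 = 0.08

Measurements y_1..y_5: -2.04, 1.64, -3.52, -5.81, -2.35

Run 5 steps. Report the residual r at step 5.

step 1: x_pred=0.7501  r=-2.7901  x^+=-0.8347  v^+=0.8303  a^+=-0.9534
step 2: x_pred=-0.5253  r=2.1653  x^+=0.7046  v^+=1.2258  a^+=-0.1514
step 3: x_pred=1.3444  r=-4.8644  x^+=-1.4186  v^+=-0.9009  a^+=-1.9530
step 4: x_pred=-2.1898  r=-3.6202  x^+=-4.2461  v^+=-3.4773  a^+=-3.2939
step 5: x_pred=-6.6041  r=4.2541  x^+=-4.1878  v^+=-3.4677  a^+=-1.7183

resid = 4.2541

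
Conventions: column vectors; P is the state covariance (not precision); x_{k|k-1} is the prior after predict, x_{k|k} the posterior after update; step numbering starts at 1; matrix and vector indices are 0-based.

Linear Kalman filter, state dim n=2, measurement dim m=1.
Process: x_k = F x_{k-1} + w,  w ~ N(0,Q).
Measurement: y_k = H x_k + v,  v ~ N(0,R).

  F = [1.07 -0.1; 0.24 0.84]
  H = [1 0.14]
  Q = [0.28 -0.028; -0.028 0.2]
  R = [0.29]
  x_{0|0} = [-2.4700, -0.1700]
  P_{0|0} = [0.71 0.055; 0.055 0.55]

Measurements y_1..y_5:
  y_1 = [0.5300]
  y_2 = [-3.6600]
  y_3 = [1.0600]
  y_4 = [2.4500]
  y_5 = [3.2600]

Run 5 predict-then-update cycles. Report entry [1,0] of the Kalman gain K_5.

K[1,0] = -0.0317

step 1: x^-=[-2.6259, -0.7356]  P^-=[1.0866 0.1562; 0.1562 0.6512]  S=[1.4331]  K=[0.7735; 0.1726]  nu=[3.2589]  x^+=[-0.1052, -0.1730]  P^+=[0.2292 -0.0351; -0.0351 0.6084]
step 2: x^-=[-0.0953, -0.1706]  P^-=[0.5560 -0.0510; -0.0510 0.6284]  S=[0.8441]  K=[0.6503; 0.0438]  nu=[-3.5408]  x^+=[-2.3979, -0.3258]  P^+=[0.1991 -0.0750; -0.0750 0.6267]
step 3: x^-=[-2.5331, -0.8492]  P^-=[0.5303 -0.0952; -0.0952 0.6234]  S=[0.8058]  K=[0.6415; -0.0098]  nu=[3.7120]  x^+=[-0.1519, -0.8854]  P^+=[0.1986 -0.0901; -0.0901 0.6234]
step 4: x^-=[-0.0740, -0.7802]  P^-=[0.5329 -0.1082; -0.1082 0.6150]  S=[0.8047]  K=[0.6435; -0.0274]  nu=[2.6332]  x^+=[1.6204, -0.8525]  P^+=[0.1998 -0.0940; -0.0940 0.6144]
step 5: x^-=[1.8191, -0.3272]  P^-=[0.5350 -0.1105; -0.1105 0.6071]  S=[0.8059]  K=[0.6446; -0.0317]  nu=[1.4867]  x^+=[2.7774, -0.3743]  P^+=[0.2001 -0.0941; -0.0941 0.6063]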